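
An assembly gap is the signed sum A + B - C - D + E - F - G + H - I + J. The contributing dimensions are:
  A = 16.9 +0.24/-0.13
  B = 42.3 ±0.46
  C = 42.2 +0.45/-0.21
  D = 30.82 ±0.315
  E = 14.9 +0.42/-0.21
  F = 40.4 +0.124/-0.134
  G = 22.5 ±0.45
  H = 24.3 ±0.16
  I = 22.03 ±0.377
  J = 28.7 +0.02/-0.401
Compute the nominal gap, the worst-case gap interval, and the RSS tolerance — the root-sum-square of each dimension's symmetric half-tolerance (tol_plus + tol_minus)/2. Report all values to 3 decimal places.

nominal=-30.850 wc=[-33.927,-28.064] rss=0.992

Stack each dimension's contribution:
  +A: nom +16.900 → Σnom=16.900; wc +0.240/-0.130 → slack +0.240/-0.130; half-tol=0.185, Σhalf²=0.034225
  +B: nom +42.300 → Σnom=59.200; wc +0.460/-0.460 → slack +0.700/-0.590; half-tol=0.460, Σhalf²=0.245825
  -C: nom -42.200 → Σnom=17.000; wc +0.210/-0.450 → slack +0.910/-1.040; half-tol=0.330, Σhalf²=0.354725
  -D: nom -30.820 → Σnom=-13.820; wc +0.315/-0.315 → slack +1.225/-1.355; half-tol=0.315, Σhalf²=0.453950
  +E: nom +14.900 → Σnom=1.080; wc +0.420/-0.210 → slack +1.645/-1.565; half-tol=0.315, Σhalf²=0.553175
  -F: nom -40.400 → Σnom=-39.320; wc +0.134/-0.124 → slack +1.779/-1.689; half-tol=0.129, Σhalf²=0.569816
  -G: nom -22.500 → Σnom=-61.820; wc +0.450/-0.450 → slack +2.229/-2.139; half-tol=0.450, Σhalf²=0.772316
  +H: nom +24.300 → Σnom=-37.520; wc +0.160/-0.160 → slack +2.389/-2.299; half-tol=0.160, Σhalf²=0.797916
  -I: nom -22.030 → Σnom=-59.550; wc +0.377/-0.377 → slack +2.766/-2.676; half-tol=0.377, Σhalf²=0.940045
  +J: nom +28.700 → Σnom=-30.850; wc +0.020/-0.401 → slack +2.786/-3.077; half-tol=0.211, Σhalf²=0.984355
Nominal = -30.850. Worst-case = [-30.850 - 3.077, -30.850 + 2.786] = [-33.927, -28.064]. RSS = √0.984355 = 0.992.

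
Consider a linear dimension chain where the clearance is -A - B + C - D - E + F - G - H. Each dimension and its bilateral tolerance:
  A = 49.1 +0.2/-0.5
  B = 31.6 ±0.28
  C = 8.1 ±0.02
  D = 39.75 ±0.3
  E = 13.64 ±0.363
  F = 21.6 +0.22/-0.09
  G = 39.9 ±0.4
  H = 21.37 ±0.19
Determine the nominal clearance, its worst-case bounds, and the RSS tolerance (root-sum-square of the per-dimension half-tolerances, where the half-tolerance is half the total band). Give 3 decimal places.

nominal=-165.660 wc=[-167.503,-163.387] rss=0.802

Stack each dimension's contribution:
  -A: nom -49.100 → Σnom=-49.100; wc +0.500/-0.200 → slack +0.500/-0.200; half-tol=0.350, Σhalf²=0.122500
  -B: nom -31.600 → Σnom=-80.700; wc +0.280/-0.280 → slack +0.780/-0.480; half-tol=0.280, Σhalf²=0.200900
  +C: nom +8.100 → Σnom=-72.600; wc +0.020/-0.020 → slack +0.800/-0.500; half-tol=0.020, Σhalf²=0.201300
  -D: nom -39.750 → Σnom=-112.350; wc +0.300/-0.300 → slack +1.100/-0.800; half-tol=0.300, Σhalf²=0.291300
  -E: nom -13.640 → Σnom=-125.990; wc +0.363/-0.363 → slack +1.463/-1.163; half-tol=0.363, Σhalf²=0.423069
  +F: nom +21.600 → Σnom=-104.390; wc +0.220/-0.090 → slack +1.683/-1.253; half-tol=0.155, Σhalf²=0.447094
  -G: nom -39.900 → Σnom=-144.290; wc +0.400/-0.400 → slack +2.083/-1.653; half-tol=0.400, Σhalf²=0.607094
  -H: nom -21.370 → Σnom=-165.660; wc +0.190/-0.190 → slack +2.273/-1.843; half-tol=0.190, Σhalf²=0.643194
Nominal = -165.660. Worst-case = [-165.660 - 1.843, -165.660 + 2.273] = [-167.503, -163.387]. RSS = √0.643194 = 0.802.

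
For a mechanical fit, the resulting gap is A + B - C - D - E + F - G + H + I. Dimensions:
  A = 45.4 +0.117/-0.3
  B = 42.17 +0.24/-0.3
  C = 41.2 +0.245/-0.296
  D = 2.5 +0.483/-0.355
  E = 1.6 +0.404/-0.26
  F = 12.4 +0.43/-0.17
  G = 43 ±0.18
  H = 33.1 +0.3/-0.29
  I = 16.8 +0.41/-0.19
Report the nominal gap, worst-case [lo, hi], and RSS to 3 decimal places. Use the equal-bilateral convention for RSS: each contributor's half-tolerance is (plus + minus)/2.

Stack each dimension's contribution:
  +A: nom +45.400 → Σnom=45.400; wc +0.117/-0.300 → slack +0.117/-0.300; half-tol=0.208, Σhalf²=0.043472
  +B: nom +42.170 → Σnom=87.570; wc +0.240/-0.300 → slack +0.357/-0.600; half-tol=0.270, Σhalf²=0.116372
  -C: nom -41.200 → Σnom=46.370; wc +0.296/-0.245 → slack +0.653/-0.845; half-tol=0.270, Σhalf²=0.189543
  -D: nom -2.500 → Σnom=43.870; wc +0.355/-0.483 → slack +1.008/-1.328; half-tol=0.419, Σhalf²=0.365104
  -E: nom -1.600 → Σnom=42.270; wc +0.260/-0.404 → slack +1.268/-1.732; half-tol=0.332, Σhalf²=0.475328
  +F: nom +12.400 → Σnom=54.670; wc +0.430/-0.170 → slack +1.698/-1.902; half-tol=0.300, Σhalf²=0.565327
  -G: nom -43.000 → Σnom=11.670; wc +0.180/-0.180 → slack +1.878/-2.082; half-tol=0.180, Σhalf²=0.597727
  +H: nom +33.100 → Σnom=44.770; wc +0.300/-0.290 → slack +2.178/-2.372; half-tol=0.295, Σhalf²=0.684752
  +I: nom +16.800 → Σnom=61.570; wc +0.410/-0.190 → slack +2.588/-2.562; half-tol=0.300, Σhalf²=0.774752
Nominal = 61.570. Worst-case = [61.570 - 2.562, 61.570 + 2.588] = [59.008, 64.158]. RSS = √0.774752 = 0.880.

nominal=61.570 wc=[59.008,64.158] rss=0.880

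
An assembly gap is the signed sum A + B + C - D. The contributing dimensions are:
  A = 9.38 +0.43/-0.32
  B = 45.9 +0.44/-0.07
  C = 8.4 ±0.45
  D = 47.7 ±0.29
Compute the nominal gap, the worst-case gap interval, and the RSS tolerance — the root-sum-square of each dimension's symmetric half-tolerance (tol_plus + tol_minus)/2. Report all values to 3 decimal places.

Stack each dimension's contribution:
  +A: nom +9.380 → Σnom=9.380; wc +0.430/-0.320 → slack +0.430/-0.320; half-tol=0.375, Σhalf²=0.140625
  +B: nom +45.900 → Σnom=55.280; wc +0.440/-0.070 → slack +0.870/-0.390; half-tol=0.255, Σhalf²=0.205650
  +C: nom +8.400 → Σnom=63.680; wc +0.450/-0.450 → slack +1.320/-0.840; half-tol=0.450, Σhalf²=0.408150
  -D: nom -47.700 → Σnom=15.980; wc +0.290/-0.290 → slack +1.610/-1.130; half-tol=0.290, Σhalf²=0.492250
Nominal = 15.980. Worst-case = [15.980 - 1.130, 15.980 + 1.610] = [14.850, 17.590]. RSS = √0.492250 = 0.702.

nominal=15.980 wc=[14.850,17.590] rss=0.702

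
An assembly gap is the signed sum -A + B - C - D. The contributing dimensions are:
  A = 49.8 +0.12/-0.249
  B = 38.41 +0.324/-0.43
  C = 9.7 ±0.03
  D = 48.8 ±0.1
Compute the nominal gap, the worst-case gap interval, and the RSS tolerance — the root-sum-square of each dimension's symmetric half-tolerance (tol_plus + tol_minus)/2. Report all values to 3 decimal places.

nominal=-69.890 wc=[-70.570,-69.187] rss=0.433

Stack each dimension's contribution:
  -A: nom -49.800 → Σnom=-49.800; wc +0.249/-0.120 → slack +0.249/-0.120; half-tol=0.184, Σhalf²=0.034040
  +B: nom +38.410 → Σnom=-11.390; wc +0.324/-0.430 → slack +0.573/-0.550; half-tol=0.377, Σhalf²=0.176169
  -C: nom -9.700 → Σnom=-21.090; wc +0.030/-0.030 → slack +0.603/-0.580; half-tol=0.030, Σhalf²=0.177069
  -D: nom -48.800 → Σnom=-69.890; wc +0.100/-0.100 → slack +0.703/-0.680; half-tol=0.100, Σhalf²=0.187069
Nominal = -69.890. Worst-case = [-69.890 - 0.680, -69.890 + 0.703] = [-70.570, -69.187]. RSS = √0.187069 = 0.433.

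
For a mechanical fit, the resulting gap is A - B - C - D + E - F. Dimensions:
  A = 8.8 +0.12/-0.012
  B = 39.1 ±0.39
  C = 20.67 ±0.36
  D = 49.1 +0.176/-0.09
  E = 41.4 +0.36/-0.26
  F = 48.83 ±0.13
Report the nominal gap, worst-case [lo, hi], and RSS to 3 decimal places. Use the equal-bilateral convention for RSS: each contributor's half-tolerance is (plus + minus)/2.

Stack each dimension's contribution:
  +A: nom +8.800 → Σnom=8.800; wc +0.120/-0.012 → slack +0.120/-0.012; half-tol=0.066, Σhalf²=0.004356
  -B: nom -39.100 → Σnom=-30.300; wc +0.390/-0.390 → slack +0.510/-0.402; half-tol=0.390, Σhalf²=0.156456
  -C: nom -20.670 → Σnom=-50.970; wc +0.360/-0.360 → slack +0.870/-0.762; half-tol=0.360, Σhalf²=0.286056
  -D: nom -49.100 → Σnom=-100.070; wc +0.090/-0.176 → slack +0.960/-0.938; half-tol=0.133, Σhalf²=0.303745
  +E: nom +41.400 → Σnom=-58.670; wc +0.360/-0.260 → slack +1.320/-1.198; half-tol=0.310, Σhalf²=0.399845
  -F: nom -48.830 → Σnom=-107.500; wc +0.130/-0.130 → slack +1.450/-1.328; half-tol=0.130, Σhalf²=0.416745
Nominal = -107.500. Worst-case = [-107.500 - 1.328, -107.500 + 1.450] = [-108.828, -106.050]. RSS = √0.416745 = 0.646.

nominal=-107.500 wc=[-108.828,-106.050] rss=0.646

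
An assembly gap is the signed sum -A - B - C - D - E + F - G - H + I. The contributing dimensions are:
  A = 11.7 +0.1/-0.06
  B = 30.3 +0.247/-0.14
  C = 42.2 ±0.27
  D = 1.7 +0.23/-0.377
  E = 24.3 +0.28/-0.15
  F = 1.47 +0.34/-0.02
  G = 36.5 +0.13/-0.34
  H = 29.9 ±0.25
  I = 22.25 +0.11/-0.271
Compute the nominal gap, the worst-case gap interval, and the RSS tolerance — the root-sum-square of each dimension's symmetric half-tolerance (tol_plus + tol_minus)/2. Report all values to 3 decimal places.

Stack each dimension's contribution:
  -A: nom -11.700 → Σnom=-11.700; wc +0.060/-0.100 → slack +0.060/-0.100; half-tol=0.080, Σhalf²=0.006400
  -B: nom -30.300 → Σnom=-42.000; wc +0.140/-0.247 → slack +0.200/-0.347; half-tol=0.194, Σhalf²=0.043842
  -C: nom -42.200 → Σnom=-84.200; wc +0.270/-0.270 → slack +0.470/-0.617; half-tol=0.270, Σhalf²=0.116742
  -D: nom -1.700 → Σnom=-85.900; wc +0.377/-0.230 → slack +0.847/-0.847; half-tol=0.303, Σhalf²=0.208854
  -E: nom -24.300 → Σnom=-110.200; wc +0.150/-0.280 → slack +0.997/-1.127; half-tol=0.215, Σhalf²=0.255080
  +F: nom +1.470 → Σnom=-108.730; wc +0.340/-0.020 → slack +1.337/-1.147; half-tol=0.180, Σhalf²=0.287479
  -G: nom -36.500 → Σnom=-145.230; wc +0.340/-0.130 → slack +1.677/-1.277; half-tol=0.235, Σhalf²=0.342705
  -H: nom -29.900 → Σnom=-175.130; wc +0.250/-0.250 → slack +1.927/-1.527; half-tol=0.250, Σhalf²=0.405205
  +I: nom +22.250 → Σnom=-152.880; wc +0.110/-0.271 → slack +2.037/-1.798; half-tol=0.191, Σhalf²=0.441495
Nominal = -152.880. Worst-case = [-152.880 - 1.798, -152.880 + 2.037] = [-154.678, -150.843]. RSS = √0.441495 = 0.664.

nominal=-152.880 wc=[-154.678,-150.843] rss=0.664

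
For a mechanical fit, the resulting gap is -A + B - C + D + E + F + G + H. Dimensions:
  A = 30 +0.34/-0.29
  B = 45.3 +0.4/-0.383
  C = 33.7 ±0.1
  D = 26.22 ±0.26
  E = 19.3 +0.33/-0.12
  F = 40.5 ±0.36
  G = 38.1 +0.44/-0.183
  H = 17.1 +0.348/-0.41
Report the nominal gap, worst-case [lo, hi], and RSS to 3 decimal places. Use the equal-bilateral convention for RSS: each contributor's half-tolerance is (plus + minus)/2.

Stack each dimension's contribution:
  -A: nom -30.000 → Σnom=-30.000; wc +0.290/-0.340 → slack +0.290/-0.340; half-tol=0.315, Σhalf²=0.099225
  +B: nom +45.300 → Σnom=15.300; wc +0.400/-0.383 → slack +0.690/-0.723; half-tol=0.392, Σhalf²=0.252497
  -C: nom -33.700 → Σnom=-18.400; wc +0.100/-0.100 → slack +0.790/-0.823; half-tol=0.100, Σhalf²=0.262497
  +D: nom +26.220 → Σnom=7.820; wc +0.260/-0.260 → slack +1.050/-1.083; half-tol=0.260, Σhalf²=0.330097
  +E: nom +19.300 → Σnom=27.120; wc +0.330/-0.120 → slack +1.380/-1.203; half-tol=0.225, Σhalf²=0.380722
  +F: nom +40.500 → Σnom=67.620; wc +0.360/-0.360 → slack +1.740/-1.563; half-tol=0.360, Σhalf²=0.510322
  +G: nom +38.100 → Σnom=105.720; wc +0.440/-0.183 → slack +2.180/-1.746; half-tol=0.311, Σhalf²=0.607355
  +H: nom +17.100 → Σnom=122.820; wc +0.348/-0.410 → slack +2.528/-2.156; half-tol=0.379, Σhalf²=0.750996
Nominal = 122.820. Worst-case = [122.820 - 2.156, 122.820 + 2.528] = [120.664, 125.348]. RSS = √0.750996 = 0.867.

nominal=122.820 wc=[120.664,125.348] rss=0.867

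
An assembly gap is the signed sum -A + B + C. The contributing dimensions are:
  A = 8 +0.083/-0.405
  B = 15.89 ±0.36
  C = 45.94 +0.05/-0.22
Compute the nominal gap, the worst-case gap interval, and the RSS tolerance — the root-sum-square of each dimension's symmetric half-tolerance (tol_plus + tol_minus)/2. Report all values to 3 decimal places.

Stack each dimension's contribution:
  -A: nom -8.000 → Σnom=-8.000; wc +0.405/-0.083 → slack +0.405/-0.083; half-tol=0.244, Σhalf²=0.059536
  +B: nom +15.890 → Σnom=7.890; wc +0.360/-0.360 → slack +0.765/-0.443; half-tol=0.360, Σhalf²=0.189136
  +C: nom +45.940 → Σnom=53.830; wc +0.050/-0.220 → slack +0.815/-0.663; half-tol=0.135, Σhalf²=0.207361
Nominal = 53.830. Worst-case = [53.830 - 0.663, 53.830 + 0.815] = [53.167, 54.645]. RSS = √0.207361 = 0.455.

nominal=53.830 wc=[53.167,54.645] rss=0.455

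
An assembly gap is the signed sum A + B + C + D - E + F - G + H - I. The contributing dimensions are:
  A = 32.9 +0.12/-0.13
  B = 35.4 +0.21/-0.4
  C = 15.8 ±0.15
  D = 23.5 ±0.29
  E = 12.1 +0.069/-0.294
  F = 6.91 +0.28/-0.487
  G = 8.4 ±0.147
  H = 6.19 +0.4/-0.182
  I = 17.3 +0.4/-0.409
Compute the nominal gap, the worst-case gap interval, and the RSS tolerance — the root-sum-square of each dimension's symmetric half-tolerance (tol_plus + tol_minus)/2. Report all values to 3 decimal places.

nominal=82.900 wc=[80.645,85.200] rss=0.816

Stack each dimension's contribution:
  +A: nom +32.900 → Σnom=32.900; wc +0.120/-0.130 → slack +0.120/-0.130; half-tol=0.125, Σhalf²=0.015625
  +B: nom +35.400 → Σnom=68.300; wc +0.210/-0.400 → slack +0.330/-0.530; half-tol=0.305, Σhalf²=0.108650
  +C: nom +15.800 → Σnom=84.100; wc +0.150/-0.150 → slack +0.480/-0.680; half-tol=0.150, Σhalf²=0.131150
  +D: nom +23.500 → Σnom=107.600; wc +0.290/-0.290 → slack +0.770/-0.970; half-tol=0.290, Σhalf²=0.215250
  -E: nom -12.100 → Σnom=95.500; wc +0.294/-0.069 → slack +1.064/-1.039; half-tol=0.181, Σhalf²=0.248192
  +F: nom +6.910 → Σnom=102.410; wc +0.280/-0.487 → slack +1.344/-1.526; half-tol=0.384, Σhalf²=0.395265
  -G: nom -8.400 → Σnom=94.010; wc +0.147/-0.147 → slack +1.491/-1.673; half-tol=0.147, Σhalf²=0.416874
  +H: nom +6.190 → Σnom=100.200; wc +0.400/-0.182 → slack +1.891/-1.855; half-tol=0.291, Σhalf²=0.501555
  -I: nom -17.300 → Σnom=82.900; wc +0.409/-0.400 → slack +2.300/-2.255; half-tol=0.404, Σhalf²=0.665175
Nominal = 82.900. Worst-case = [82.900 - 2.255, 82.900 + 2.300] = [80.645, 85.200]. RSS = √0.665175 = 0.816.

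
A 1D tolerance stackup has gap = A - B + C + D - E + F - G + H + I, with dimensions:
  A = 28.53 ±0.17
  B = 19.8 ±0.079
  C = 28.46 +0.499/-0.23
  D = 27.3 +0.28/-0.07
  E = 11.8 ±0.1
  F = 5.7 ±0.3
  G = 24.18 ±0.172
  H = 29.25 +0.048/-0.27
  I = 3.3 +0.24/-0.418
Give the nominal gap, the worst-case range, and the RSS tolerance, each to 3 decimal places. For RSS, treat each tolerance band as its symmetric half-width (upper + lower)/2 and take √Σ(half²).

Stack each dimension's contribution:
  +A: nom +28.530 → Σnom=28.530; wc +0.170/-0.170 → slack +0.170/-0.170; half-tol=0.170, Σhalf²=0.028900
  -B: nom -19.800 → Σnom=8.730; wc +0.079/-0.079 → slack +0.249/-0.249; half-tol=0.079, Σhalf²=0.035141
  +C: nom +28.460 → Σnom=37.190; wc +0.499/-0.230 → slack +0.748/-0.479; half-tol=0.364, Σhalf²=0.168001
  +D: nom +27.300 → Σnom=64.490; wc +0.280/-0.070 → slack +1.028/-0.549; half-tol=0.175, Σhalf²=0.198626
  -E: nom -11.800 → Σnom=52.690; wc +0.100/-0.100 → slack +1.128/-0.649; half-tol=0.100, Σhalf²=0.208626
  +F: nom +5.700 → Σnom=58.390; wc +0.300/-0.300 → slack +1.428/-0.949; half-tol=0.300, Σhalf²=0.298626
  -G: nom -24.180 → Σnom=34.210; wc +0.172/-0.172 → slack +1.600/-1.121; half-tol=0.172, Σhalf²=0.328210
  +H: nom +29.250 → Σnom=63.460; wc +0.048/-0.270 → slack +1.648/-1.391; half-tol=0.159, Σhalf²=0.353491
  +I: nom +3.300 → Σnom=66.760; wc +0.240/-0.418 → slack +1.888/-1.809; half-tol=0.329, Σhalf²=0.461732
Nominal = 66.760. Worst-case = [66.760 - 1.809, 66.760 + 1.888] = [64.951, 68.648]. RSS = √0.461732 = 0.680.

nominal=66.760 wc=[64.951,68.648] rss=0.680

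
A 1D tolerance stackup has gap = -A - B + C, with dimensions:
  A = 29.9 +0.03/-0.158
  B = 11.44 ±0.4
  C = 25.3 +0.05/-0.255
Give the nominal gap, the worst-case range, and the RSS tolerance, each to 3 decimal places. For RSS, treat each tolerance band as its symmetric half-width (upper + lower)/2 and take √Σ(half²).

nominal=-16.040 wc=[-16.725,-15.432] rss=0.438

Stack each dimension's contribution:
  -A: nom -29.900 → Σnom=-29.900; wc +0.158/-0.030 → slack +0.158/-0.030; half-tol=0.094, Σhalf²=0.008836
  -B: nom -11.440 → Σnom=-41.340; wc +0.400/-0.400 → slack +0.558/-0.430; half-tol=0.400, Σhalf²=0.168836
  +C: nom +25.300 → Σnom=-16.040; wc +0.050/-0.255 → slack +0.608/-0.685; half-tol=0.152, Σhalf²=0.192092
Nominal = -16.040. Worst-case = [-16.040 - 0.685, -16.040 + 0.608] = [-16.725, -15.432]. RSS = √0.192092 = 0.438.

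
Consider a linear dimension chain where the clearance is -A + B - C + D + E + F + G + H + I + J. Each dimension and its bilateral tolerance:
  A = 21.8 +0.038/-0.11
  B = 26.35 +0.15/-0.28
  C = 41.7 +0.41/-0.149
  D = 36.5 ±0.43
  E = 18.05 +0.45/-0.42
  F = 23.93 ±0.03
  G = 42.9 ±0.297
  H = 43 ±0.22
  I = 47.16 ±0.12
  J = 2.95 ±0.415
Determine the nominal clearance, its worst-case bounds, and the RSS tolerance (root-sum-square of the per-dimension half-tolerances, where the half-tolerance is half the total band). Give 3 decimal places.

nominal=177.340 wc=[174.680,179.711] rss=0.910

Stack each dimension's contribution:
  -A: nom -21.800 → Σnom=-21.800; wc +0.110/-0.038 → slack +0.110/-0.038; half-tol=0.074, Σhalf²=0.005476
  +B: nom +26.350 → Σnom=4.550; wc +0.150/-0.280 → slack +0.260/-0.318; half-tol=0.215, Σhalf²=0.051701
  -C: nom -41.700 → Σnom=-37.150; wc +0.149/-0.410 → slack +0.409/-0.728; half-tol=0.279, Σhalf²=0.129821
  +D: nom +36.500 → Σnom=-0.650; wc +0.430/-0.430 → slack +0.839/-1.158; half-tol=0.430, Σhalf²=0.314721
  +E: nom +18.050 → Σnom=17.400; wc +0.450/-0.420 → slack +1.289/-1.578; half-tol=0.435, Σhalf²=0.503946
  +F: nom +23.930 → Σnom=41.330; wc +0.030/-0.030 → slack +1.319/-1.608; half-tol=0.030, Σhalf²=0.504846
  +G: nom +42.900 → Σnom=84.230; wc +0.297/-0.297 → slack +1.616/-1.905; half-tol=0.297, Σhalf²=0.593055
  +H: nom +43.000 → Σnom=127.230; wc +0.220/-0.220 → slack +1.836/-2.125; half-tol=0.220, Σhalf²=0.641455
  +I: nom +47.160 → Σnom=174.390; wc +0.120/-0.120 → slack +1.956/-2.245; half-tol=0.120, Σhalf²=0.655855
  +J: nom +2.950 → Σnom=177.340; wc +0.415/-0.415 → slack +2.371/-2.660; half-tol=0.415, Σhalf²=0.828080
Nominal = 177.340. Worst-case = [177.340 - 2.660, 177.340 + 2.371] = [174.680, 179.711]. RSS = √0.828080 = 0.910.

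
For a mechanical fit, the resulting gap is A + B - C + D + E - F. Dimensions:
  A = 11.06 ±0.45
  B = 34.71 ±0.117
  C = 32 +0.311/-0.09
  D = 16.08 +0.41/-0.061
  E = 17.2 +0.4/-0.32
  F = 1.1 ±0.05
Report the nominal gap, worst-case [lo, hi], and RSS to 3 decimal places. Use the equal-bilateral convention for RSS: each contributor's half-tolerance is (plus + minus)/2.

Stack each dimension's contribution:
  +A: nom +11.060 → Σnom=11.060; wc +0.450/-0.450 → slack +0.450/-0.450; half-tol=0.450, Σhalf²=0.202500
  +B: nom +34.710 → Σnom=45.770; wc +0.117/-0.117 → slack +0.567/-0.567; half-tol=0.117, Σhalf²=0.216189
  -C: nom -32.000 → Σnom=13.770; wc +0.090/-0.311 → slack +0.657/-0.878; half-tol=0.201, Σhalf²=0.256389
  +D: nom +16.080 → Σnom=29.850; wc +0.410/-0.061 → slack +1.067/-0.939; half-tol=0.235, Σhalf²=0.311850
  +E: nom +17.200 → Σnom=47.050; wc +0.400/-0.320 → slack +1.467/-1.259; half-tol=0.360, Σhalf²=0.441449
  -F: nom -1.100 → Σnom=45.950; wc +0.050/-0.050 → slack +1.517/-1.309; half-tol=0.050, Σhalf²=0.443949
Nominal = 45.950. Worst-case = [45.950 - 1.309, 45.950 + 1.517] = [44.641, 47.467]. RSS = √0.443949 = 0.666.

nominal=45.950 wc=[44.641,47.467] rss=0.666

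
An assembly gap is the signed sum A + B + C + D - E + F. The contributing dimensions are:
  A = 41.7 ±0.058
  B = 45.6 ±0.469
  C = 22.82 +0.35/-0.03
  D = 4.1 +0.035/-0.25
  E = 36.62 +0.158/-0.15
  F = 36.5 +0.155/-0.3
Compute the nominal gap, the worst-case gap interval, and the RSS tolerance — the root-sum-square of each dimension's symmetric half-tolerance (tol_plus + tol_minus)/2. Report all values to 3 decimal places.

Stack each dimension's contribution:
  +A: nom +41.700 → Σnom=41.700; wc +0.058/-0.058 → slack +0.058/-0.058; half-tol=0.058, Σhalf²=0.003364
  +B: nom +45.600 → Σnom=87.300; wc +0.469/-0.469 → slack +0.527/-0.527; half-tol=0.469, Σhalf²=0.223325
  +C: nom +22.820 → Σnom=110.120; wc +0.350/-0.030 → slack +0.877/-0.557; half-tol=0.190, Σhalf²=0.259425
  +D: nom +4.100 → Σnom=114.220; wc +0.035/-0.250 → slack +0.912/-0.807; half-tol=0.143, Σhalf²=0.279731
  -E: nom -36.620 → Σnom=77.600; wc +0.150/-0.158 → slack +1.062/-0.965; half-tol=0.154, Σhalf²=0.303447
  +F: nom +36.500 → Σnom=114.100; wc +0.155/-0.300 → slack +1.217/-1.265; half-tol=0.227, Σhalf²=0.355204
Nominal = 114.100. Worst-case = [114.100 - 1.265, 114.100 + 1.217] = [112.835, 115.317]. RSS = √0.355204 = 0.596.

nominal=114.100 wc=[112.835,115.317] rss=0.596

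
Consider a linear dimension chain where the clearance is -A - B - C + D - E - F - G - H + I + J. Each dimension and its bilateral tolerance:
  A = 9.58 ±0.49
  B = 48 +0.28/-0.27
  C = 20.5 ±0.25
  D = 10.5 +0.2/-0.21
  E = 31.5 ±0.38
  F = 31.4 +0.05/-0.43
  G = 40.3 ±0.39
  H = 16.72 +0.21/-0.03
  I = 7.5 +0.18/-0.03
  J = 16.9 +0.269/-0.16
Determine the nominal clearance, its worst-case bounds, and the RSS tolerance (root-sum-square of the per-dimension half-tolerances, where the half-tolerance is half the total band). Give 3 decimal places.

Stack each dimension's contribution:
  -A: nom -9.580 → Σnom=-9.580; wc +0.490/-0.490 → slack +0.490/-0.490; half-tol=0.490, Σhalf²=0.240100
  -B: nom -48.000 → Σnom=-57.580; wc +0.270/-0.280 → slack +0.760/-0.770; half-tol=0.275, Σhalf²=0.315725
  -C: nom -20.500 → Σnom=-78.080; wc +0.250/-0.250 → slack +1.010/-1.020; half-tol=0.250, Σhalf²=0.378225
  +D: nom +10.500 → Σnom=-67.580; wc +0.200/-0.210 → slack +1.210/-1.230; half-tol=0.205, Σhalf²=0.420250
  -E: nom -31.500 → Σnom=-99.080; wc +0.380/-0.380 → slack +1.590/-1.610; half-tol=0.380, Σhalf²=0.564650
  -F: nom -31.400 → Σnom=-130.480; wc +0.430/-0.050 → slack +2.020/-1.660; half-tol=0.240, Σhalf²=0.622250
  -G: nom -40.300 → Σnom=-170.780; wc +0.390/-0.390 → slack +2.410/-2.050; half-tol=0.390, Σhalf²=0.774350
  -H: nom -16.720 → Σnom=-187.500; wc +0.030/-0.210 → slack +2.440/-2.260; half-tol=0.120, Σhalf²=0.788750
  +I: nom +7.500 → Σnom=-180.000; wc +0.180/-0.030 → slack +2.620/-2.290; half-tol=0.105, Σhalf²=0.799775
  +J: nom +16.900 → Σnom=-163.100; wc +0.269/-0.160 → slack +2.889/-2.450; half-tol=0.215, Σhalf²=0.845785
Nominal = -163.100. Worst-case = [-163.100 - 2.450, -163.100 + 2.889] = [-165.550, -160.211]. RSS = √0.845785 = 0.920.

nominal=-163.100 wc=[-165.550,-160.211] rss=0.920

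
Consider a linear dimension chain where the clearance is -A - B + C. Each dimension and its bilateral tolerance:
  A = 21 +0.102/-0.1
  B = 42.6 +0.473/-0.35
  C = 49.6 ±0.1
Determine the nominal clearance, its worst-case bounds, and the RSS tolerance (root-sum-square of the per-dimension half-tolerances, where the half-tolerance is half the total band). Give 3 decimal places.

nominal=-14.000 wc=[-14.675,-13.450] rss=0.435

Stack each dimension's contribution:
  -A: nom -21.000 → Σnom=-21.000; wc +0.100/-0.102 → slack +0.100/-0.102; half-tol=0.101, Σhalf²=0.010201
  -B: nom -42.600 → Σnom=-63.600; wc +0.350/-0.473 → slack +0.450/-0.575; half-tol=0.411, Σhalf²=0.179533
  +C: nom +49.600 → Σnom=-14.000; wc +0.100/-0.100 → slack +0.550/-0.675; half-tol=0.100, Σhalf²=0.189533
Nominal = -14.000. Worst-case = [-14.000 - 0.675, -14.000 + 0.550] = [-14.675, -13.450]. RSS = √0.189533 = 0.435.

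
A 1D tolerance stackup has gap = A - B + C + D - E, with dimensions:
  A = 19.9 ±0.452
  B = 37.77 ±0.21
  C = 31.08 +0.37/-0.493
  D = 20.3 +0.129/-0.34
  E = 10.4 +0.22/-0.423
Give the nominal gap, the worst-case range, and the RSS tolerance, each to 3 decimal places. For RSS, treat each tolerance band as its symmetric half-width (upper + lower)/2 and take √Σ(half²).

nominal=23.110 wc=[21.395,24.694] rss=0.770

Stack each dimension's contribution:
  +A: nom +19.900 → Σnom=19.900; wc +0.452/-0.452 → slack +0.452/-0.452; half-tol=0.452, Σhalf²=0.204304
  -B: nom -37.770 → Σnom=-17.870; wc +0.210/-0.210 → slack +0.662/-0.662; half-tol=0.210, Σhalf²=0.248404
  +C: nom +31.080 → Σnom=13.210; wc +0.370/-0.493 → slack +1.032/-1.155; half-tol=0.431, Σhalf²=0.434596
  +D: nom +20.300 → Σnom=33.510; wc +0.129/-0.340 → slack +1.161/-1.495; half-tol=0.235, Σhalf²=0.489587
  -E: nom -10.400 → Σnom=23.110; wc +0.423/-0.220 → slack +1.584/-1.715; half-tol=0.322, Σhalf²=0.592949
Nominal = 23.110. Worst-case = [23.110 - 1.715, 23.110 + 1.584] = [21.395, 24.694]. RSS = √0.592949 = 0.770.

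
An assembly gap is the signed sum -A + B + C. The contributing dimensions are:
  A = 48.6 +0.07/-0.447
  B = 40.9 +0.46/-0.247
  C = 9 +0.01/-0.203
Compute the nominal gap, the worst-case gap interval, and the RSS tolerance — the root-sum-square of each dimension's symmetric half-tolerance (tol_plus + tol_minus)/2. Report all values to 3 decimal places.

Stack each dimension's contribution:
  -A: nom -48.600 → Σnom=-48.600; wc +0.447/-0.070 → slack +0.447/-0.070; half-tol=0.259, Σhalf²=0.066822
  +B: nom +40.900 → Σnom=-7.700; wc +0.460/-0.247 → slack +0.907/-0.317; half-tol=0.354, Σhalf²=0.191785
  +C: nom +9.000 → Σnom=1.300; wc +0.010/-0.203 → slack +0.917/-0.520; half-tol=0.107, Σhalf²=0.203127
Nominal = 1.300. Worst-case = [1.300 - 0.520, 1.300 + 0.917] = [0.780, 2.217]. RSS = √0.203127 = 0.451.

nominal=1.300 wc=[0.780,2.217] rss=0.451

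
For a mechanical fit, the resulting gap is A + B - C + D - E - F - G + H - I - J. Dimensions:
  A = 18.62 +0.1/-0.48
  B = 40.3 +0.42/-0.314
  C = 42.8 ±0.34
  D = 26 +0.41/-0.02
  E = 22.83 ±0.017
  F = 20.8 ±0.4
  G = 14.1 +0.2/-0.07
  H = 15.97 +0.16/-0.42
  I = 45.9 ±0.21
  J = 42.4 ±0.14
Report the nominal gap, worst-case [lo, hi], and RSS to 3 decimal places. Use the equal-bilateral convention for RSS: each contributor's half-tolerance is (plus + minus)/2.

Stack each dimension's contribution:
  +A: nom +18.620 → Σnom=18.620; wc +0.100/-0.480 → slack +0.100/-0.480; half-tol=0.290, Σhalf²=0.084100
  +B: nom +40.300 → Σnom=58.920; wc +0.420/-0.314 → slack +0.520/-0.794; half-tol=0.367, Σhalf²=0.218789
  -C: nom -42.800 → Σnom=16.120; wc +0.340/-0.340 → slack +0.860/-1.134; half-tol=0.340, Σhalf²=0.334389
  +D: nom +26.000 → Σnom=42.120; wc +0.410/-0.020 → slack +1.270/-1.154; half-tol=0.215, Σhalf²=0.380614
  -E: nom -22.830 → Σnom=19.290; wc +0.017/-0.017 → slack +1.287/-1.171; half-tol=0.017, Σhalf²=0.380903
  -F: nom -20.800 → Σnom=-1.510; wc +0.400/-0.400 → slack +1.687/-1.571; half-tol=0.400, Σhalf²=0.540903
  -G: nom -14.100 → Σnom=-15.610; wc +0.070/-0.200 → slack +1.757/-1.771; half-tol=0.135, Σhalf²=0.559128
  +H: nom +15.970 → Σnom=0.360; wc +0.160/-0.420 → slack +1.917/-2.191; half-tol=0.290, Σhalf²=0.643228
  -I: nom -45.900 → Σnom=-45.540; wc +0.210/-0.210 → slack +2.127/-2.401; half-tol=0.210, Σhalf²=0.687328
  -J: nom -42.400 → Σnom=-87.940; wc +0.140/-0.140 → slack +2.267/-2.541; half-tol=0.140, Σhalf²=0.706928
Nominal = -87.940. Worst-case = [-87.940 - 2.541, -87.940 + 2.267] = [-90.481, -85.673]. RSS = √0.706928 = 0.841.

nominal=-87.940 wc=[-90.481,-85.673] rss=0.841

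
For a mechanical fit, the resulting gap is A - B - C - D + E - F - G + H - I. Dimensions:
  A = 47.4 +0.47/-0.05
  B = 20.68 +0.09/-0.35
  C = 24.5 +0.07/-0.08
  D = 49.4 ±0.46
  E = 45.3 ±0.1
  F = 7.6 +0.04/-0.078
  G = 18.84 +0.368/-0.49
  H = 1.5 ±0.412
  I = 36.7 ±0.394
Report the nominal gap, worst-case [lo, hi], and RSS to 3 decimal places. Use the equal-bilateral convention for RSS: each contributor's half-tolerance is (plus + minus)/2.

nominal=-63.520 wc=[-65.504,-60.686] rss=0.925

Stack each dimension's contribution:
  +A: nom +47.400 → Σnom=47.400; wc +0.470/-0.050 → slack +0.470/-0.050; half-tol=0.260, Σhalf²=0.067600
  -B: nom -20.680 → Σnom=26.720; wc +0.350/-0.090 → slack +0.820/-0.140; half-tol=0.220, Σhalf²=0.116000
  -C: nom -24.500 → Σnom=2.220; wc +0.080/-0.070 → slack +0.900/-0.210; half-tol=0.075, Σhalf²=0.121625
  -D: nom -49.400 → Σnom=-47.180; wc +0.460/-0.460 → slack +1.360/-0.670; half-tol=0.460, Σhalf²=0.333225
  +E: nom +45.300 → Σnom=-1.880; wc +0.100/-0.100 → slack +1.460/-0.770; half-tol=0.100, Σhalf²=0.343225
  -F: nom -7.600 → Σnom=-9.480; wc +0.078/-0.040 → slack +1.538/-0.810; half-tol=0.059, Σhalf²=0.346706
  -G: nom -18.840 → Σnom=-28.320; wc +0.490/-0.368 → slack +2.028/-1.178; half-tol=0.429, Σhalf²=0.530747
  +H: nom +1.500 → Σnom=-26.820; wc +0.412/-0.412 → slack +2.440/-1.590; half-tol=0.412, Σhalf²=0.700491
  -I: nom -36.700 → Σnom=-63.520; wc +0.394/-0.394 → slack +2.834/-1.984; half-tol=0.394, Σhalf²=0.855727
Nominal = -63.520. Worst-case = [-63.520 - 1.984, -63.520 + 2.834] = [-65.504, -60.686]. RSS = √0.855727 = 0.925.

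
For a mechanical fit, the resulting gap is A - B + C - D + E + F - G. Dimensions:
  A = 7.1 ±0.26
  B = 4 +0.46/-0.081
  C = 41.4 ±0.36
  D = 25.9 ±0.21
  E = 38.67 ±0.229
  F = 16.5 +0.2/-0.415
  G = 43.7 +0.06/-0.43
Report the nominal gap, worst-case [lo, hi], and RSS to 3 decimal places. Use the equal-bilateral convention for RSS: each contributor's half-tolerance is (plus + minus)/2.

Stack each dimension's contribution:
  +A: nom +7.100 → Σnom=7.100; wc +0.260/-0.260 → slack +0.260/-0.260; half-tol=0.260, Σhalf²=0.067600
  -B: nom -4.000 → Σnom=3.100; wc +0.081/-0.460 → slack +0.341/-0.720; half-tol=0.271, Σhalf²=0.140770
  +C: nom +41.400 → Σnom=44.500; wc +0.360/-0.360 → slack +0.701/-1.080; half-tol=0.360, Σhalf²=0.270370
  -D: nom -25.900 → Σnom=18.600; wc +0.210/-0.210 → slack +0.911/-1.290; half-tol=0.210, Σhalf²=0.314470
  +E: nom +38.670 → Σnom=57.270; wc +0.229/-0.229 → slack +1.140/-1.519; half-tol=0.229, Σhalf²=0.366911
  +F: nom +16.500 → Σnom=73.770; wc +0.200/-0.415 → slack +1.340/-1.934; half-tol=0.307, Σhalf²=0.461468
  -G: nom -43.700 → Σnom=30.070; wc +0.430/-0.060 → slack +1.770/-1.994; half-tol=0.245, Σhalf²=0.521493
Nominal = 30.070. Worst-case = [30.070 - 1.994, 30.070 + 1.770] = [28.076, 31.840]. RSS = √0.521493 = 0.722.

nominal=30.070 wc=[28.076,31.840] rss=0.722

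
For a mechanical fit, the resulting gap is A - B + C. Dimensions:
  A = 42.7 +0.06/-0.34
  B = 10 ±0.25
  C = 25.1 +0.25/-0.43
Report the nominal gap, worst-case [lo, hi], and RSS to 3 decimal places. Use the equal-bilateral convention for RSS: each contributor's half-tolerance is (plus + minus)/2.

nominal=57.800 wc=[56.780,58.360] rss=0.467

Stack each dimension's contribution:
  +A: nom +42.700 → Σnom=42.700; wc +0.060/-0.340 → slack +0.060/-0.340; half-tol=0.200, Σhalf²=0.040000
  -B: nom -10.000 → Σnom=32.700; wc +0.250/-0.250 → slack +0.310/-0.590; half-tol=0.250, Σhalf²=0.102500
  +C: nom +25.100 → Σnom=57.800; wc +0.250/-0.430 → slack +0.560/-1.020; half-tol=0.340, Σhalf²=0.218100
Nominal = 57.800. Worst-case = [57.800 - 1.020, 57.800 + 0.560] = [56.780, 58.360]. RSS = √0.218100 = 0.467.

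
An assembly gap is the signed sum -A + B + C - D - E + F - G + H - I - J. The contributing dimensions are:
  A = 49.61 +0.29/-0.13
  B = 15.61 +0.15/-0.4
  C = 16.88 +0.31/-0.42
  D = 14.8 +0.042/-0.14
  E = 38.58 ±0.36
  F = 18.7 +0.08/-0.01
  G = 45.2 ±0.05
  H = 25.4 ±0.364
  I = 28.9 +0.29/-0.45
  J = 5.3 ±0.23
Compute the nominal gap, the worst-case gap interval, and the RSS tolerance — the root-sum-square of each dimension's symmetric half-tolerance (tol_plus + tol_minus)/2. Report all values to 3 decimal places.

nominal=-105.800 wc=[-108.256,-103.536] rss=0.847

Stack each dimension's contribution:
  -A: nom -49.610 → Σnom=-49.610; wc +0.130/-0.290 → slack +0.130/-0.290; half-tol=0.210, Σhalf²=0.044100
  +B: nom +15.610 → Σnom=-34.000; wc +0.150/-0.400 → slack +0.280/-0.690; half-tol=0.275, Σhalf²=0.119725
  +C: nom +16.880 → Σnom=-17.120; wc +0.310/-0.420 → slack +0.590/-1.110; half-tol=0.365, Σhalf²=0.252950
  -D: nom -14.800 → Σnom=-31.920; wc +0.140/-0.042 → slack +0.730/-1.152; half-tol=0.091, Σhalf²=0.261231
  -E: nom -38.580 → Σnom=-70.500; wc +0.360/-0.360 → slack +1.090/-1.512; half-tol=0.360, Σhalf²=0.390831
  +F: nom +18.700 → Σnom=-51.800; wc +0.080/-0.010 → slack +1.170/-1.522; half-tol=0.045, Σhalf²=0.392856
  -G: nom -45.200 → Σnom=-97.000; wc +0.050/-0.050 → slack +1.220/-1.572; half-tol=0.050, Σhalf²=0.395356
  +H: nom +25.400 → Σnom=-71.600; wc +0.364/-0.364 → slack +1.584/-1.936; half-tol=0.364, Σhalf²=0.527852
  -I: nom -28.900 → Σnom=-100.500; wc +0.450/-0.290 → slack +2.034/-2.226; half-tol=0.370, Σhalf²=0.664752
  -J: nom -5.300 → Σnom=-105.800; wc +0.230/-0.230 → slack +2.264/-2.456; half-tol=0.230, Σhalf²=0.717652
Nominal = -105.800. Worst-case = [-105.800 - 2.456, -105.800 + 2.264] = [-108.256, -103.536]. RSS = √0.717652 = 0.847.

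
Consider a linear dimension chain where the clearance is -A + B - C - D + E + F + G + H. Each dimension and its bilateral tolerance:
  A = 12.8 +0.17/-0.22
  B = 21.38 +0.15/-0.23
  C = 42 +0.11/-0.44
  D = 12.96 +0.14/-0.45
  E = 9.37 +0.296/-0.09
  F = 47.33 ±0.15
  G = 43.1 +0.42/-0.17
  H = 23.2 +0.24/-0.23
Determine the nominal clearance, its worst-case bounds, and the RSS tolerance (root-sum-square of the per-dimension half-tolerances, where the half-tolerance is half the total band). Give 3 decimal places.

nominal=76.620 wc=[75.330,78.986] rss=0.662

Stack each dimension's contribution:
  -A: nom -12.800 → Σnom=-12.800; wc +0.220/-0.170 → slack +0.220/-0.170; half-tol=0.195, Σhalf²=0.038025
  +B: nom +21.380 → Σnom=8.580; wc +0.150/-0.230 → slack +0.370/-0.400; half-tol=0.190, Σhalf²=0.074125
  -C: nom -42.000 → Σnom=-33.420; wc +0.440/-0.110 → slack +0.810/-0.510; half-tol=0.275, Σhalf²=0.149750
  -D: nom -12.960 → Σnom=-46.380; wc +0.450/-0.140 → slack +1.260/-0.650; half-tol=0.295, Σhalf²=0.236775
  +E: nom +9.370 → Σnom=-37.010; wc +0.296/-0.090 → slack +1.556/-0.740; half-tol=0.193, Σhalf²=0.274024
  +F: nom +47.330 → Σnom=10.320; wc +0.150/-0.150 → slack +1.706/-0.890; half-tol=0.150, Σhalf²=0.296524
  +G: nom +43.100 → Σnom=53.420; wc +0.420/-0.170 → slack +2.126/-1.060; half-tol=0.295, Σhalf²=0.383549
  +H: nom +23.200 → Σnom=76.620; wc +0.240/-0.230 → slack +2.366/-1.290; half-tol=0.235, Σhalf²=0.438774
Nominal = 76.620. Worst-case = [76.620 - 1.290, 76.620 + 2.366] = [75.330, 78.986]. RSS = √0.438774 = 0.662.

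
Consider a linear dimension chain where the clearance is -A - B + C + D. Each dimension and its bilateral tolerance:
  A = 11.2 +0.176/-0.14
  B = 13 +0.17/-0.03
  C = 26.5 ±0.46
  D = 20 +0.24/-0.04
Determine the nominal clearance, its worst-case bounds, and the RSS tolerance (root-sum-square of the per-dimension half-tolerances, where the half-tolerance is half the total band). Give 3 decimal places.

Stack each dimension's contribution:
  -A: nom -11.200 → Σnom=-11.200; wc +0.140/-0.176 → slack +0.140/-0.176; half-tol=0.158, Σhalf²=0.024964
  -B: nom -13.000 → Σnom=-24.200; wc +0.030/-0.170 → slack +0.170/-0.346; half-tol=0.100, Σhalf²=0.034964
  +C: nom +26.500 → Σnom=2.300; wc +0.460/-0.460 → slack +0.630/-0.806; half-tol=0.460, Σhalf²=0.246564
  +D: nom +20.000 → Σnom=22.300; wc +0.240/-0.040 → slack +0.870/-0.846; half-tol=0.140, Σhalf²=0.266164
Nominal = 22.300. Worst-case = [22.300 - 0.846, 22.300 + 0.870] = [21.454, 23.170]. RSS = √0.266164 = 0.516.

nominal=22.300 wc=[21.454,23.170] rss=0.516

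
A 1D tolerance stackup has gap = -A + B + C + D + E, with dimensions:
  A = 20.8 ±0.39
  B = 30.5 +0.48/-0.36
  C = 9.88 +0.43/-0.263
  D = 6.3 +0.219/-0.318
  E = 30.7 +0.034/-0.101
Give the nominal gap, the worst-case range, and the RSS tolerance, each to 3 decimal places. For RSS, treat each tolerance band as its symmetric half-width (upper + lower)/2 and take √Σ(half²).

nominal=56.580 wc=[55.148,58.133] rss=0.725

Stack each dimension's contribution:
  -A: nom -20.800 → Σnom=-20.800; wc +0.390/-0.390 → slack +0.390/-0.390; half-tol=0.390, Σhalf²=0.152100
  +B: nom +30.500 → Σnom=9.700; wc +0.480/-0.360 → slack +0.870/-0.750; half-tol=0.420, Σhalf²=0.328500
  +C: nom +9.880 → Σnom=19.580; wc +0.430/-0.263 → slack +1.300/-1.013; half-tol=0.347, Σhalf²=0.448562
  +D: nom +6.300 → Σnom=25.880; wc +0.219/-0.318 → slack +1.519/-1.331; half-tol=0.269, Σhalf²=0.520655
  +E: nom +30.700 → Σnom=56.580; wc +0.034/-0.101 → slack +1.553/-1.432; half-tol=0.068, Σhalf²=0.525211
Nominal = 56.580. Worst-case = [56.580 - 1.432, 56.580 + 1.553] = [55.148, 58.133]. RSS = √0.525211 = 0.725.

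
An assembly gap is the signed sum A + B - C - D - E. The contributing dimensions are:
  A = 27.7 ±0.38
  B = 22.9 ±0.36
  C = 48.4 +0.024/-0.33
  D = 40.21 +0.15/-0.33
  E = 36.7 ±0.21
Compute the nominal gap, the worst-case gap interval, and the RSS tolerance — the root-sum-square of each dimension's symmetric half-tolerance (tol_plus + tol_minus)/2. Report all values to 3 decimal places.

nominal=-74.710 wc=[-75.834,-73.100] rss=0.638

Stack each dimension's contribution:
  +A: nom +27.700 → Σnom=27.700; wc +0.380/-0.380 → slack +0.380/-0.380; half-tol=0.380, Σhalf²=0.144400
  +B: nom +22.900 → Σnom=50.600; wc +0.360/-0.360 → slack +0.740/-0.740; half-tol=0.360, Σhalf²=0.274000
  -C: nom -48.400 → Σnom=2.200; wc +0.330/-0.024 → slack +1.070/-0.764; half-tol=0.177, Σhalf²=0.305329
  -D: nom -40.210 → Σnom=-38.010; wc +0.330/-0.150 → slack +1.400/-0.914; half-tol=0.240, Σhalf²=0.362929
  -E: nom -36.700 → Σnom=-74.710; wc +0.210/-0.210 → slack +1.610/-1.124; half-tol=0.210, Σhalf²=0.407029
Nominal = -74.710. Worst-case = [-74.710 - 1.124, -74.710 + 1.610] = [-75.834, -73.100]. RSS = √0.407029 = 0.638.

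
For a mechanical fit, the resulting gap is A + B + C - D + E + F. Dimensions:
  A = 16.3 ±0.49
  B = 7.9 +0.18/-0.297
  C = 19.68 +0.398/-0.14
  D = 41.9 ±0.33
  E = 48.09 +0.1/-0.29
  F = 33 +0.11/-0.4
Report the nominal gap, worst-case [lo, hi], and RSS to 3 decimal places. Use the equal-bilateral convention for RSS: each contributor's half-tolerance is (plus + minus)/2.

nominal=83.070 wc=[81.123,84.678] rss=0.762

Stack each dimension's contribution:
  +A: nom +16.300 → Σnom=16.300; wc +0.490/-0.490 → slack +0.490/-0.490; half-tol=0.490, Σhalf²=0.240100
  +B: nom +7.900 → Σnom=24.200; wc +0.180/-0.297 → slack +0.670/-0.787; half-tol=0.238, Σhalf²=0.296982
  +C: nom +19.680 → Σnom=43.880; wc +0.398/-0.140 → slack +1.068/-0.927; half-tol=0.269, Σhalf²=0.369343
  -D: nom -41.900 → Σnom=1.980; wc +0.330/-0.330 → slack +1.398/-1.257; half-tol=0.330, Σhalf²=0.478243
  +E: nom +48.090 → Σnom=50.070; wc +0.100/-0.290 → slack +1.498/-1.547; half-tol=0.195, Σhalf²=0.516268
  +F: nom +33.000 → Σnom=83.070; wc +0.110/-0.400 → slack +1.608/-1.947; half-tol=0.255, Σhalf²=0.581293
Nominal = 83.070. Worst-case = [83.070 - 1.947, 83.070 + 1.608] = [81.123, 84.678]. RSS = √0.581293 = 0.762.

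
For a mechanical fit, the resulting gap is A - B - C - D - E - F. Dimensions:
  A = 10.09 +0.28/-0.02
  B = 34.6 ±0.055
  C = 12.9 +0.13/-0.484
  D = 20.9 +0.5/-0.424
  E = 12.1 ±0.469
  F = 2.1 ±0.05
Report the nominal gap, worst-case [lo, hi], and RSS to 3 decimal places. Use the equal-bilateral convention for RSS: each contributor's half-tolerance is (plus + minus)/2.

nominal=-72.510 wc=[-73.734,-70.748] rss=0.745

Stack each dimension's contribution:
  +A: nom +10.090 → Σnom=10.090; wc +0.280/-0.020 → slack +0.280/-0.020; half-tol=0.150, Σhalf²=0.022500
  -B: nom -34.600 → Σnom=-24.510; wc +0.055/-0.055 → slack +0.335/-0.075; half-tol=0.055, Σhalf²=0.025525
  -C: nom -12.900 → Σnom=-37.410; wc +0.484/-0.130 → slack +0.819/-0.205; half-tol=0.307, Σhalf²=0.119774
  -D: nom -20.900 → Σnom=-58.310; wc +0.424/-0.500 → slack +1.243/-0.705; half-tol=0.462, Σhalf²=0.333218
  -E: nom -12.100 → Σnom=-70.410; wc +0.469/-0.469 → slack +1.712/-1.174; half-tol=0.469, Σhalf²=0.553179
  -F: nom -2.100 → Σnom=-72.510; wc +0.050/-0.050 → slack +1.762/-1.224; half-tol=0.050, Σhalf²=0.555679
Nominal = -72.510. Worst-case = [-72.510 - 1.224, -72.510 + 1.762] = [-73.734, -70.748]. RSS = √0.555679 = 0.745.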